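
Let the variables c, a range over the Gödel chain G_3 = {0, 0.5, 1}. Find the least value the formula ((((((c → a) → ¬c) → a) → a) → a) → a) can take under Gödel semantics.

0.50

The minimum is attained at c = 0.5, a = 0.5:
  (c → a): 0.5 ≤ 0.5, so result = 1
  ¬c: Gödel ¬ of 0.5 = 0 (operand ≠ 0)
  ((c → a) → ¬c): 1 > 0, so result = 0
  (((c → a) → ¬c) → a): 0 ≤ 0.5, so result = 1
  ((((c → a) → ¬c) → a) → a): 1 > 0.5, so result = 0.5
  (((((c → a) → ¬c) → a) → a) → a): 0.5 ≤ 0.5, so result = 1
  ((((((c → a) → ¬c) → a) → a) → a) → a): 1 > 0.5, so result = 0.5
Checking all 9 assignments confirms none give a value below 0.50.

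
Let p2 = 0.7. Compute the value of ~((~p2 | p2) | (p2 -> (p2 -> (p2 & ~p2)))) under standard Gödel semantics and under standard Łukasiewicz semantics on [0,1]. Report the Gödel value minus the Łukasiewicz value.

Gödel evaluation:
  ~p2: Gödel ¬ of 0.7 = 0 (operand ≠ 0)
  (~p2 | p2) = max(0, 0.7) = 0.7
  ~p2: Gödel ¬ of 0.7 = 0 (operand ≠ 0)
  (p2 & ~p2) = min(0.7, 0) = 0
  (p2 -> (p2 & ~p2)): 0.7 > 0, so result = 0
  (p2 -> (p2 -> (p2 & ~p2))): 0.7 > 0, so result = 0
  ((~p2 | p2) | (p2 -> (p2 -> (p2 & ~p2)))) = max(0.7, 0) = 0.7
  ~((~p2 | p2) | (p2 -> (p2 -> (p2 & ~p2)))): Gödel ¬ of 0.7 = 0 (operand ≠ 0)
  Gödel value = 0
Łukasiewicz evaluation:
  ~p2: Łukasiewicz ¬ gives 1 − 0.7 = 0.3
  (~p2 | p2) = max(0.3, 0.7) = 0.7
  ~p2: Łukasiewicz ¬ gives 1 − 0.7 = 0.3
  (p2 & ~p2) = min(0.7, 0.3) = 0.3
  (p2 -> (p2 & ~p2)): min(1, 1 − 0.7 + 0.3) = 0.6
  (p2 -> (p2 -> (p2 & ~p2))): min(1, 1 − 0.7 + 0.6) = 0.9
  ((~p2 | p2) | (p2 -> (p2 -> (p2 & ~p2)))) = max(0.7, 0.9) = 0.9
  ~((~p2 | p2) | (p2 -> (p2 -> (p2 & ~p2)))): Łukasiewicz ¬ gives 1 − 0.9 = 0.1
  Łukasiewicz value = 0.1
Difference: 0 − 0.1 = -0.10

-0.10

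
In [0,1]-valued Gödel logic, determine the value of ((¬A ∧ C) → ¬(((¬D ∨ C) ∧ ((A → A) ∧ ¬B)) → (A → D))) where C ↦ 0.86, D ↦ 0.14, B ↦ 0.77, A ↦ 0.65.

¬A: Gödel ¬ of 0.65 = 0 (operand ≠ 0)
(¬A ∧ C) = min(0, 0.86) = 0
¬D: Gödel ¬ of 0.14 = 0 (operand ≠ 0)
(¬D ∨ C) = max(0, 0.86) = 0.86
(A → A): 0.65 ≤ 0.65, so result = 1
¬B: Gödel ¬ of 0.77 = 0 (operand ≠ 0)
((A → A) ∧ ¬B) = min(1, 0) = 0
((¬D ∨ C) ∧ ((A → A) ∧ ¬B)) = min(0.86, 0) = 0
(A → D): 0.65 > 0.14, so result = 0.14
(((¬D ∨ C) ∧ ((A → A) ∧ ¬B)) → (A → D)): 0 ≤ 0.14, so result = 1
¬(((¬D ∨ C) ∧ ((A → A) ∧ ¬B)) → (A → D)): Gödel ¬ of 1 = 0 (operand ≠ 0)
((¬A ∧ C) → ¬(((¬D ∨ C) ∧ ((A → A) ∧ ¬B)) → (A → D))): 0 ≤ 0, so result = 1

1.00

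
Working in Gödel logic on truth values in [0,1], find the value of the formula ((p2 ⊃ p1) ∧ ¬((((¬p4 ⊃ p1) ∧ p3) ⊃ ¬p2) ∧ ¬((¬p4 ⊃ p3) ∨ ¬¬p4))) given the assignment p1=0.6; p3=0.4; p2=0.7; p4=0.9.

(p2 ⊃ p1): 0.7 > 0.6, so result = 0.6
¬p4: Gödel ¬ of 0.9 = 0 (operand ≠ 0)
(¬p4 ⊃ p1): 0 ≤ 0.6, so result = 1
((¬p4 ⊃ p1) ∧ p3) = min(1, 0.4) = 0.4
¬p2: Gödel ¬ of 0.7 = 0 (operand ≠ 0)
(((¬p4 ⊃ p1) ∧ p3) ⊃ ¬p2): 0.4 > 0, so result = 0
¬p4: Gödel ¬ of 0.9 = 0 (operand ≠ 0)
(¬p4 ⊃ p3): 0 ≤ 0.4, so result = 1
¬p4: Gödel ¬ of 0.9 = 0 (operand ≠ 0)
¬¬p4: Gödel ¬ of 0 = 1 (operand is 0)
((¬p4 ⊃ p3) ∨ ¬¬p4) = max(1, 1) = 1
¬((¬p4 ⊃ p3) ∨ ¬¬p4): Gödel ¬ of 1 = 0 (operand ≠ 0)
((((¬p4 ⊃ p1) ∧ p3) ⊃ ¬p2) ∧ ¬((¬p4 ⊃ p3) ∨ ¬¬p4)) = min(0, 0) = 0
¬((((¬p4 ⊃ p1) ∧ p3) ⊃ ¬p2) ∧ ¬((¬p4 ⊃ p3) ∨ ¬¬p4)): Gödel ¬ of 0 = 1 (operand is 0)
((p2 ⊃ p1) ∧ ¬((((¬p4 ⊃ p1) ∧ p3) ⊃ ¬p2) ∧ ¬((¬p4 ⊃ p3) ∨ ¬¬p4))) = min(0.6, 1) = 0.6

0.60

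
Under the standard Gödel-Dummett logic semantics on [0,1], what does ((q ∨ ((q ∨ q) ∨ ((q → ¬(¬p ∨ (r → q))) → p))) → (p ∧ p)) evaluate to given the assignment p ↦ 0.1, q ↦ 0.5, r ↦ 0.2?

0.10

(q ∨ q) = max(0.5, 0.5) = 0.5
¬p: Gödel ¬ of 0.1 = 0 (operand ≠ 0)
(r → q): 0.2 ≤ 0.5, so result = 1
(¬p ∨ (r → q)) = max(0, 1) = 1
¬(¬p ∨ (r → q)): Gödel ¬ of 1 = 0 (operand ≠ 0)
(q → ¬(¬p ∨ (r → q))): 0.5 > 0, so result = 0
((q → ¬(¬p ∨ (r → q))) → p): 0 ≤ 0.1, so result = 1
((q ∨ q) ∨ ((q → ¬(¬p ∨ (r → q))) → p)) = max(0.5, 1) = 1
(q ∨ ((q ∨ q) ∨ ((q → ¬(¬p ∨ (r → q))) → p))) = max(0.5, 1) = 1
(p ∧ p) = min(0.1, 0.1) = 0.1
((q ∨ ((q ∨ q) ∨ ((q → ¬(¬p ∨ (r → q))) → p))) → (p ∧ p)): 1 > 0.1, so result = 0.1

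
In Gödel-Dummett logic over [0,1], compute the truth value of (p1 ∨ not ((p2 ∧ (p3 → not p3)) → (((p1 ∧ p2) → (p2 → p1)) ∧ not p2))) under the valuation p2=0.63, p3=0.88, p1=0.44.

not p3: Gödel ¬ of 0.88 = 0 (operand ≠ 0)
(p3 → not p3): 0.88 > 0, so result = 0
(p2 ∧ (p3 → not p3)) = min(0.63, 0) = 0
(p1 ∧ p2) = min(0.44, 0.63) = 0.44
(p2 → p1): 0.63 > 0.44, so result = 0.44
((p1 ∧ p2) → (p2 → p1)): 0.44 ≤ 0.44, so result = 1
not p2: Gödel ¬ of 0.63 = 0 (operand ≠ 0)
(((p1 ∧ p2) → (p2 → p1)) ∧ not p2) = min(1, 0) = 0
((p2 ∧ (p3 → not p3)) → (((p1 ∧ p2) → (p2 → p1)) ∧ not p2)): 0 ≤ 0, so result = 1
not ((p2 ∧ (p3 → not p3)) → (((p1 ∧ p2) → (p2 → p1)) ∧ not p2)): Gödel ¬ of 1 = 0 (operand ≠ 0)
(p1 ∨ not ((p2 ∧ (p3 → not p3)) → (((p1 ∧ p2) → (p2 → p1)) ∧ not p2))) = max(0.44, 0) = 0.44

0.44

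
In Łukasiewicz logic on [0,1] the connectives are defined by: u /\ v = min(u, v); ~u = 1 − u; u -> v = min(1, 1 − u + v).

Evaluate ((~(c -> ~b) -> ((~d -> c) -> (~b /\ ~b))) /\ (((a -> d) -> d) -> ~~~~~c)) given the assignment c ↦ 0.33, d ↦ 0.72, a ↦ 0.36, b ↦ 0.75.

~b: Łukasiewicz ¬ gives 1 − 0.75 = 0.25
(c -> ~b): min(1, 1 − 0.33 + 0.25) = 0.92
~(c -> ~b): Łukasiewicz ¬ gives 1 − 0.92 = 0.08
~d: Łukasiewicz ¬ gives 1 − 0.72 = 0.28
(~d -> c): min(1, 1 − 0.28 + 0.33) = 1
~b: Łukasiewicz ¬ gives 1 − 0.75 = 0.25
~b: Łukasiewicz ¬ gives 1 − 0.75 = 0.25
(~b /\ ~b) = min(0.25, 0.25) = 0.25
((~d -> c) -> (~b /\ ~b)): min(1, 1 − 1 + 0.25) = 0.25
(~(c -> ~b) -> ((~d -> c) -> (~b /\ ~b))): min(1, 1 − 0.08 + 0.25) = 1
(a -> d): min(1, 1 − 0.36 + 0.72) = 1
((a -> d) -> d): min(1, 1 − 1 + 0.72) = 0.72
~c: Łukasiewicz ¬ gives 1 − 0.33 = 0.67
~~c: Łukasiewicz ¬ gives 1 − 0.67 = 0.33
~~~c: Łukasiewicz ¬ gives 1 − 0.33 = 0.67
~~~~c: Łukasiewicz ¬ gives 1 − 0.67 = 0.33
~~~~~c: Łukasiewicz ¬ gives 1 − 0.33 = 0.67
(((a -> d) -> d) -> ~~~~~c): min(1, 1 − 0.72 + 0.67) = 0.95
((~(c -> ~b) -> ((~d -> c) -> (~b /\ ~b))) /\ (((a -> d) -> d) -> ~~~~~c)) = min(1, 0.95) = 0.95

0.95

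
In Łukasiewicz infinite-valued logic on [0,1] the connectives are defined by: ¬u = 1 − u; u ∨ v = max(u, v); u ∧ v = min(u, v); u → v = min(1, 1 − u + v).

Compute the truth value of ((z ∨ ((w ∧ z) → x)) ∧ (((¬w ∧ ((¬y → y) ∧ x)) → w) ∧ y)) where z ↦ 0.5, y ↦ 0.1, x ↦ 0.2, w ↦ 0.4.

(w ∧ z) = min(0.4, 0.5) = 0.4
((w ∧ z) → x): min(1, 1 − 0.4 + 0.2) = 0.8
(z ∨ ((w ∧ z) → x)) = max(0.5, 0.8) = 0.8
¬w: Łukasiewicz ¬ gives 1 − 0.4 = 0.6
¬y: Łukasiewicz ¬ gives 1 − 0.1 = 0.9
(¬y → y): min(1, 1 − 0.9 + 0.1) = 0.2
((¬y → y) ∧ x) = min(0.2, 0.2) = 0.2
(¬w ∧ ((¬y → y) ∧ x)) = min(0.6, 0.2) = 0.2
((¬w ∧ ((¬y → y) ∧ x)) → w): min(1, 1 − 0.2 + 0.4) = 1
(((¬w ∧ ((¬y → y) ∧ x)) → w) ∧ y) = min(1, 0.1) = 0.1
((z ∨ ((w ∧ z) → x)) ∧ (((¬w ∧ ((¬y → y) ∧ x)) → w) ∧ y)) = min(0.8, 0.1) = 0.1

0.10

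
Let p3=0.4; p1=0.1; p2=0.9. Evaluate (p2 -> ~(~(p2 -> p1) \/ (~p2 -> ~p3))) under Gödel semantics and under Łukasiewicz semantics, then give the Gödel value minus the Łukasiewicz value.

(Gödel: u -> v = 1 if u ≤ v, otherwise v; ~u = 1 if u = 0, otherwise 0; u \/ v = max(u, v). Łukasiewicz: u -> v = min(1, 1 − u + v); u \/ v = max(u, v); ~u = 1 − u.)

-0.10

Gödel evaluation:
  (p2 -> p1): 0.9 > 0.1, so result = 0.1
  ~(p2 -> p1): Gödel ¬ of 0.1 = 0 (operand ≠ 0)
  ~p2: Gödel ¬ of 0.9 = 0 (operand ≠ 0)
  ~p3: Gödel ¬ of 0.4 = 0 (operand ≠ 0)
  (~p2 -> ~p3): 0 ≤ 0, so result = 1
  (~(p2 -> p1) \/ (~p2 -> ~p3)) = max(0, 1) = 1
  ~(~(p2 -> p1) \/ (~p2 -> ~p3)): Gödel ¬ of 1 = 0 (operand ≠ 0)
  (p2 -> ~(~(p2 -> p1) \/ (~p2 -> ~p3))): 0.9 > 0, so result = 0
  Gödel value = 0
Łukasiewicz evaluation:
  (p2 -> p1): min(1, 1 − 0.9 + 0.1) = 0.2
  ~(p2 -> p1): Łukasiewicz ¬ gives 1 − 0.2 = 0.8
  ~p2: Łukasiewicz ¬ gives 1 − 0.9 = 0.1
  ~p3: Łukasiewicz ¬ gives 1 − 0.4 = 0.6
  (~p2 -> ~p3): min(1, 1 − 0.1 + 0.6) = 1
  (~(p2 -> p1) \/ (~p2 -> ~p3)) = max(0.8, 1) = 1
  ~(~(p2 -> p1) \/ (~p2 -> ~p3)): Łukasiewicz ¬ gives 1 − 1 = 0
  (p2 -> ~(~(p2 -> p1) \/ (~p2 -> ~p3))): min(1, 1 − 0.9 + 0) = 0.1
  Łukasiewicz value = 0.1
Difference: 0 − 0.1 = -0.10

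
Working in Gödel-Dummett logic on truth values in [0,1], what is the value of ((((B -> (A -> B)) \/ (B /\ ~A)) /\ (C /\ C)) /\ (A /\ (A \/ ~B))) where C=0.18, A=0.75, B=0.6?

(A -> B): 0.75 > 0.6, so result = 0.6
(B -> (A -> B)): 0.6 ≤ 0.6, so result = 1
~A: Gödel ¬ of 0.75 = 0 (operand ≠ 0)
(B /\ ~A) = min(0.6, 0) = 0
((B -> (A -> B)) \/ (B /\ ~A)) = max(1, 0) = 1
(C /\ C) = min(0.18, 0.18) = 0.18
(((B -> (A -> B)) \/ (B /\ ~A)) /\ (C /\ C)) = min(1, 0.18) = 0.18
~B: Gödel ¬ of 0.6 = 0 (operand ≠ 0)
(A \/ ~B) = max(0.75, 0) = 0.75
(A /\ (A \/ ~B)) = min(0.75, 0.75) = 0.75
((((B -> (A -> B)) \/ (B /\ ~A)) /\ (C /\ C)) /\ (A /\ (A \/ ~B))) = min(0.18, 0.75) = 0.18

0.18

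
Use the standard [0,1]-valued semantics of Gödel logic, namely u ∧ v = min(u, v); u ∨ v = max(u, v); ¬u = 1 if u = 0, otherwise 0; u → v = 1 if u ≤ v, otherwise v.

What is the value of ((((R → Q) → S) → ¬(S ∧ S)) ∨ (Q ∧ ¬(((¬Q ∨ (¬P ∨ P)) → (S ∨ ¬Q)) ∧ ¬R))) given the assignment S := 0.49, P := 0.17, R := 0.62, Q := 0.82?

(R → Q): 0.62 ≤ 0.82, so result = 1
((R → Q) → S): 1 > 0.49, so result = 0.49
(S ∧ S) = min(0.49, 0.49) = 0.49
¬(S ∧ S): Gödel ¬ of 0.49 = 0 (operand ≠ 0)
(((R → Q) → S) → ¬(S ∧ S)): 0.49 > 0, so result = 0
¬Q: Gödel ¬ of 0.82 = 0 (operand ≠ 0)
¬P: Gödel ¬ of 0.17 = 0 (operand ≠ 0)
(¬P ∨ P) = max(0, 0.17) = 0.17
(¬Q ∨ (¬P ∨ P)) = max(0, 0.17) = 0.17
¬Q: Gödel ¬ of 0.82 = 0 (operand ≠ 0)
(S ∨ ¬Q) = max(0.49, 0) = 0.49
((¬Q ∨ (¬P ∨ P)) → (S ∨ ¬Q)): 0.17 ≤ 0.49, so result = 1
¬R: Gödel ¬ of 0.62 = 0 (operand ≠ 0)
(((¬Q ∨ (¬P ∨ P)) → (S ∨ ¬Q)) ∧ ¬R) = min(1, 0) = 0
¬(((¬Q ∨ (¬P ∨ P)) → (S ∨ ¬Q)) ∧ ¬R): Gödel ¬ of 0 = 1 (operand is 0)
(Q ∧ ¬(((¬Q ∨ (¬P ∨ P)) → (S ∨ ¬Q)) ∧ ¬R)) = min(0.82, 1) = 0.82
((((R → Q) → S) → ¬(S ∧ S)) ∨ (Q ∧ ¬(((¬Q ∨ (¬P ∨ P)) → (S ∨ ¬Q)) ∧ ¬R))) = max(0, 0.82) = 0.82

0.82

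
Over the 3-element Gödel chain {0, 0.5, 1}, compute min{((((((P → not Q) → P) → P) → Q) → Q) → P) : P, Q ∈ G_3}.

The minimum is attained at P = 0, Q = 0:
  not Q: Gödel ¬ of 0 = 1 (operand is 0)
  (P → not Q): 0 ≤ 1, so result = 1
  ((P → not Q) → P): 1 > 0, so result = 0
  (((P → not Q) → P) → P): 0 ≤ 0, so result = 1
  ((((P → not Q) → P) → P) → Q): 1 > 0, so result = 0
  (((((P → not Q) → P) → P) → Q) → Q): 0 ≤ 0, so result = 1
  ((((((P → not Q) → P) → P) → Q) → Q) → P): 1 > 0, so result = 0
Checking all 9 assignments confirms none give a value below 0.00.

0.00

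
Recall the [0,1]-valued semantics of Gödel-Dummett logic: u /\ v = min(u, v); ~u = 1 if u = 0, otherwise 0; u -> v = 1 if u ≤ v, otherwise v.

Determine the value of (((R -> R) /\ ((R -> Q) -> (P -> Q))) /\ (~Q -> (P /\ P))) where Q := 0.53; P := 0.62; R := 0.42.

0.53

(R -> R): 0.42 ≤ 0.42, so result = 1
(R -> Q): 0.42 ≤ 0.53, so result = 1
(P -> Q): 0.62 > 0.53, so result = 0.53
((R -> Q) -> (P -> Q)): 1 > 0.53, so result = 0.53
((R -> R) /\ ((R -> Q) -> (P -> Q))) = min(1, 0.53) = 0.53
~Q: Gödel ¬ of 0.53 = 0 (operand ≠ 0)
(P /\ P) = min(0.62, 0.62) = 0.62
(~Q -> (P /\ P)): 0 ≤ 0.62, so result = 1
(((R -> R) /\ ((R -> Q) -> (P -> Q))) /\ (~Q -> (P /\ P))) = min(0.53, 1) = 0.53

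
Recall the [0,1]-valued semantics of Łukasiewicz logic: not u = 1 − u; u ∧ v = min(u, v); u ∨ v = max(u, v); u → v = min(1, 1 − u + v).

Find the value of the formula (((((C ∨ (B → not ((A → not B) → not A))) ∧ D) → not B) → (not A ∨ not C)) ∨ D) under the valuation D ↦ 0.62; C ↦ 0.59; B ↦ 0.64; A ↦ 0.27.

0.99

not B: Łukasiewicz ¬ gives 1 − 0.64 = 0.36
(A → not B): min(1, 1 − 0.27 + 0.36) = 1
not A: Łukasiewicz ¬ gives 1 − 0.27 = 0.73
((A → not B) → not A): min(1, 1 − 1 + 0.73) = 0.73
not ((A → not B) → not A): Łukasiewicz ¬ gives 1 − 0.73 = 0.27
(B → not ((A → not B) → not A)): min(1, 1 − 0.64 + 0.27) = 0.63
(C ∨ (B → not ((A → not B) → not A))) = max(0.59, 0.63) = 0.63
((C ∨ (B → not ((A → not B) → not A))) ∧ D) = min(0.63, 0.62) = 0.62
not B: Łukasiewicz ¬ gives 1 − 0.64 = 0.36
(((C ∨ (B → not ((A → not B) → not A))) ∧ D) → not B): min(1, 1 − 0.62 + 0.36) = 0.74
not A: Łukasiewicz ¬ gives 1 − 0.27 = 0.73
not C: Łukasiewicz ¬ gives 1 − 0.59 = 0.41
(not A ∨ not C) = max(0.73, 0.41) = 0.73
((((C ∨ (B → not ((A → not B) → not A))) ∧ D) → not B) → (not A ∨ not C)): min(1, 1 − 0.74 + 0.73) = 0.99
(((((C ∨ (B → not ((A → not B) → not A))) ∧ D) → not B) → (not A ∨ not C)) ∨ D) = max(0.99, 0.62) = 0.99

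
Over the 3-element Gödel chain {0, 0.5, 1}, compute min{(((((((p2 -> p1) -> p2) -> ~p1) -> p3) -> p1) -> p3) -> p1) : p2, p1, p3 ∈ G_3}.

The minimum is attained at p2 = 0, p1 = 0, p3 = 0.5:
  (p2 -> p1): 0 ≤ 0, so result = 1
  ((p2 -> p1) -> p2): 1 > 0, so result = 0
  ~p1: Gödel ¬ of 0 = 1 (operand is 0)
  (((p2 -> p1) -> p2) -> ~p1): 0 ≤ 1, so result = 1
  ((((p2 -> p1) -> p2) -> ~p1) -> p3): 1 > 0.5, so result = 0.5
  (((((p2 -> p1) -> p2) -> ~p1) -> p3) -> p1): 0.5 > 0, so result = 0
  ((((((p2 -> p1) -> p2) -> ~p1) -> p3) -> p1) -> p3): 0 ≤ 0.5, so result = 1
  (((((((p2 -> p1) -> p2) -> ~p1) -> p3) -> p1) -> p3) -> p1): 1 > 0, so result = 0
Checking all 27 assignments confirms none give a value below 0.00.

0.00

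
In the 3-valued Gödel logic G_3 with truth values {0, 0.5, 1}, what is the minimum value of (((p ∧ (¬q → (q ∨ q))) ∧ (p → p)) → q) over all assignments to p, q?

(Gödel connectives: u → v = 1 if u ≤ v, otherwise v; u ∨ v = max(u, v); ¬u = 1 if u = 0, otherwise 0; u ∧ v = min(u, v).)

0.50

The minimum is attained at p = 1, q = 0.5:
  ¬q: Gödel ¬ of 0.5 = 0 (operand ≠ 0)
  (q ∨ q) = max(0.5, 0.5) = 0.5
  (¬q → (q ∨ q)): 0 ≤ 0.5, so result = 1
  (p ∧ (¬q → (q ∨ q))) = min(1, 1) = 1
  (p → p): 1 ≤ 1, so result = 1
  ((p ∧ (¬q → (q ∨ q))) ∧ (p → p)) = min(1, 1) = 1
  (((p ∧ (¬q → (q ∨ q))) ∧ (p → p)) → q): 1 > 0.5, so result = 0.5
Checking all 9 assignments confirms none give a value below 0.50.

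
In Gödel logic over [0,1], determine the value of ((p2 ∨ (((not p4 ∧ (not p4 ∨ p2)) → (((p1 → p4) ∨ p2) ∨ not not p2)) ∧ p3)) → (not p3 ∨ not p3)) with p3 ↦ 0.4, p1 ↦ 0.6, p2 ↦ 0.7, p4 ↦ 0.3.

0.00

not p4: Gödel ¬ of 0.3 = 0 (operand ≠ 0)
not p4: Gödel ¬ of 0.3 = 0 (operand ≠ 0)
(not p4 ∨ p2) = max(0, 0.7) = 0.7
(not p4 ∧ (not p4 ∨ p2)) = min(0, 0.7) = 0
(p1 → p4): 0.6 > 0.3, so result = 0.3
((p1 → p4) ∨ p2) = max(0.3, 0.7) = 0.7
not p2: Gödel ¬ of 0.7 = 0 (operand ≠ 0)
not not p2: Gödel ¬ of 0 = 1 (operand is 0)
(((p1 → p4) ∨ p2) ∨ not not p2) = max(0.7, 1) = 1
((not p4 ∧ (not p4 ∨ p2)) → (((p1 → p4) ∨ p2) ∨ not not p2)): 0 ≤ 1, so result = 1
(((not p4 ∧ (not p4 ∨ p2)) → (((p1 → p4) ∨ p2) ∨ not not p2)) ∧ p3) = min(1, 0.4) = 0.4
(p2 ∨ (((not p4 ∧ (not p4 ∨ p2)) → (((p1 → p4) ∨ p2) ∨ not not p2)) ∧ p3)) = max(0.7, 0.4) = 0.7
not p3: Gödel ¬ of 0.4 = 0 (operand ≠ 0)
not p3: Gödel ¬ of 0.4 = 0 (operand ≠ 0)
(not p3 ∨ not p3) = max(0, 0) = 0
((p2 ∨ (((not p4 ∧ (not p4 ∨ p2)) → (((p1 → p4) ∨ p2) ∨ not not p2)) ∧ p3)) → (not p3 ∨ not p3)): 0.7 > 0, so result = 0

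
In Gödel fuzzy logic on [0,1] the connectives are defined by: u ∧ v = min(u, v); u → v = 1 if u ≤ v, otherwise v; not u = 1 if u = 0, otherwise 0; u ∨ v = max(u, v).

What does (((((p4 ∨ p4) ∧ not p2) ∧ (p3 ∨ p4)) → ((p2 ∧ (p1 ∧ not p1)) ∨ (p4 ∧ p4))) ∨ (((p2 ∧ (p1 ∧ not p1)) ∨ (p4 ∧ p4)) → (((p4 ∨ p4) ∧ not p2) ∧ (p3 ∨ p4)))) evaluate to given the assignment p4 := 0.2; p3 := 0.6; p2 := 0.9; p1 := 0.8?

(p4 ∨ p4) = max(0.2, 0.2) = 0.2
not p2: Gödel ¬ of 0.9 = 0 (operand ≠ 0)
((p4 ∨ p4) ∧ not p2) = min(0.2, 0) = 0
(p3 ∨ p4) = max(0.6, 0.2) = 0.6
(((p4 ∨ p4) ∧ not p2) ∧ (p3 ∨ p4)) = min(0, 0.6) = 0
not p1: Gödel ¬ of 0.8 = 0 (operand ≠ 0)
(p1 ∧ not p1) = min(0.8, 0) = 0
(p2 ∧ (p1 ∧ not p1)) = min(0.9, 0) = 0
(p4 ∧ p4) = min(0.2, 0.2) = 0.2
((p2 ∧ (p1 ∧ not p1)) ∨ (p4 ∧ p4)) = max(0, 0.2) = 0.2
((((p4 ∨ p4) ∧ not p2) ∧ (p3 ∨ p4)) → ((p2 ∧ (p1 ∧ not p1)) ∨ (p4 ∧ p4))): 0 ≤ 0.2, so result = 1
not p1: Gödel ¬ of 0.8 = 0 (operand ≠ 0)
(p1 ∧ not p1) = min(0.8, 0) = 0
(p2 ∧ (p1 ∧ not p1)) = min(0.9, 0) = 0
(p4 ∧ p4) = min(0.2, 0.2) = 0.2
((p2 ∧ (p1 ∧ not p1)) ∨ (p4 ∧ p4)) = max(0, 0.2) = 0.2
(p4 ∨ p4) = max(0.2, 0.2) = 0.2
not p2: Gödel ¬ of 0.9 = 0 (operand ≠ 0)
((p4 ∨ p4) ∧ not p2) = min(0.2, 0) = 0
(p3 ∨ p4) = max(0.6, 0.2) = 0.6
(((p4 ∨ p4) ∧ not p2) ∧ (p3 ∨ p4)) = min(0, 0.6) = 0
(((p2 ∧ (p1 ∧ not p1)) ∨ (p4 ∧ p4)) → (((p4 ∨ p4) ∧ not p2) ∧ (p3 ∨ p4))): 0.2 > 0, so result = 0
(((((p4 ∨ p4) ∧ not p2) ∧ (p3 ∨ p4)) → ((p2 ∧ (p1 ∧ not p1)) ∨ (p4 ∧ p4))) ∨ (((p2 ∧ (p1 ∧ not p1)) ∨ (p4 ∧ p4)) → (((p4 ∨ p4) ∧ not p2) ∧ (p3 ∨ p4)))) = max(1, 0) = 1

1.00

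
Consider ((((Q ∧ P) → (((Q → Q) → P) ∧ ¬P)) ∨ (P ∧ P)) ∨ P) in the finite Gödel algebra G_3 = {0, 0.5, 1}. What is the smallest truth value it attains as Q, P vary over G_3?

0.50

The minimum is attained at Q = 0.5, P = 0.5:
  (Q ∧ P) = min(0.5, 0.5) = 0.5
  (Q → Q): 0.5 ≤ 0.5, so result = 1
  ((Q → Q) → P): 1 > 0.5, so result = 0.5
  ¬P: Gödel ¬ of 0.5 = 0 (operand ≠ 0)
  (((Q → Q) → P) ∧ ¬P) = min(0.5, 0) = 0
  ((Q ∧ P) → (((Q → Q) → P) ∧ ¬P)): 0.5 > 0, so result = 0
  (P ∧ P) = min(0.5, 0.5) = 0.5
  (((Q ∧ P) → (((Q → Q) → P) ∧ ¬P)) ∨ (P ∧ P)) = max(0, 0.5) = 0.5
  ((((Q ∧ P) → (((Q → Q) → P) ∧ ¬P)) ∨ (P ∧ P)) ∨ P) = max(0.5, 0.5) = 0.5
Checking all 9 assignments confirms none give a value below 0.50.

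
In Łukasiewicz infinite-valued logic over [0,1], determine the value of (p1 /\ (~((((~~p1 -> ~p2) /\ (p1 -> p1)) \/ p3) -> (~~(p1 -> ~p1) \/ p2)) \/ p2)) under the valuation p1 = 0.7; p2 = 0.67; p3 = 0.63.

~p1: Łukasiewicz ¬ gives 1 − 0.7 = 0.3
~~p1: Łukasiewicz ¬ gives 1 − 0.3 = 0.7
~p2: Łukasiewicz ¬ gives 1 − 0.67 = 0.33
(~~p1 -> ~p2): min(1, 1 − 0.7 + 0.33) = 0.63
(p1 -> p1): min(1, 1 − 0.7 + 0.7) = 1
((~~p1 -> ~p2) /\ (p1 -> p1)) = min(0.63, 1) = 0.63
(((~~p1 -> ~p2) /\ (p1 -> p1)) \/ p3) = max(0.63, 0.63) = 0.63
~p1: Łukasiewicz ¬ gives 1 − 0.7 = 0.3
(p1 -> ~p1): min(1, 1 − 0.7 + 0.3) = 0.6
~(p1 -> ~p1): Łukasiewicz ¬ gives 1 − 0.6 = 0.4
~~(p1 -> ~p1): Łukasiewicz ¬ gives 1 − 0.4 = 0.6
(~~(p1 -> ~p1) \/ p2) = max(0.6, 0.67) = 0.67
((((~~p1 -> ~p2) /\ (p1 -> p1)) \/ p3) -> (~~(p1 -> ~p1) \/ p2)): min(1, 1 − 0.63 + 0.67) = 1
~((((~~p1 -> ~p2) /\ (p1 -> p1)) \/ p3) -> (~~(p1 -> ~p1) \/ p2)): Łukasiewicz ¬ gives 1 − 1 = 0
(~((((~~p1 -> ~p2) /\ (p1 -> p1)) \/ p3) -> (~~(p1 -> ~p1) \/ p2)) \/ p2) = max(0, 0.67) = 0.67
(p1 /\ (~((((~~p1 -> ~p2) /\ (p1 -> p1)) \/ p3) -> (~~(p1 -> ~p1) \/ p2)) \/ p2)) = min(0.7, 0.67) = 0.67

0.67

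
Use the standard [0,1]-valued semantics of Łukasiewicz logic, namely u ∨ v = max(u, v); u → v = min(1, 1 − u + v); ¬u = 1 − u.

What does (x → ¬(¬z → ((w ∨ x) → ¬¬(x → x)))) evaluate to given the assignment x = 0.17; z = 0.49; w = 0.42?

¬z: Łukasiewicz ¬ gives 1 − 0.49 = 0.51
(w ∨ x) = max(0.42, 0.17) = 0.42
(x → x): min(1, 1 − 0.17 + 0.17) = 1
¬(x → x): Łukasiewicz ¬ gives 1 − 1 = 0
¬¬(x → x): Łukasiewicz ¬ gives 1 − 0 = 1
((w ∨ x) → ¬¬(x → x)): min(1, 1 − 0.42 + 1) = 1
(¬z → ((w ∨ x) → ¬¬(x → x))): min(1, 1 − 0.51 + 1) = 1
¬(¬z → ((w ∨ x) → ¬¬(x → x))): Łukasiewicz ¬ gives 1 − 1 = 0
(x → ¬(¬z → ((w ∨ x) → ¬¬(x → x)))): min(1, 1 − 0.17 + 0) = 0.83

0.83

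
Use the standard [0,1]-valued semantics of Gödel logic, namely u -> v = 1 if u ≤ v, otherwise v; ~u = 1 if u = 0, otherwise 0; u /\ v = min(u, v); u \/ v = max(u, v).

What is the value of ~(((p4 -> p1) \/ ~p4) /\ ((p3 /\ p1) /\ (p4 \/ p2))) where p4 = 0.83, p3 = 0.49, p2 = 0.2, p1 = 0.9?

(p4 -> p1): 0.83 ≤ 0.9, so result = 1
~p4: Gödel ¬ of 0.83 = 0 (operand ≠ 0)
((p4 -> p1) \/ ~p4) = max(1, 0) = 1
(p3 /\ p1) = min(0.49, 0.9) = 0.49
(p4 \/ p2) = max(0.83, 0.2) = 0.83
((p3 /\ p1) /\ (p4 \/ p2)) = min(0.49, 0.83) = 0.49
(((p4 -> p1) \/ ~p4) /\ ((p3 /\ p1) /\ (p4 \/ p2))) = min(1, 0.49) = 0.49
~(((p4 -> p1) \/ ~p4) /\ ((p3 /\ p1) /\ (p4 \/ p2))): Gödel ¬ of 0.49 = 0 (operand ≠ 0)

0.00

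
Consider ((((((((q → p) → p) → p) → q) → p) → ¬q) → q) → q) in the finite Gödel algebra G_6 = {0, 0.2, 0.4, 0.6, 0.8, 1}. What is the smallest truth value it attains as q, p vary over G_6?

0.20

The minimum is attained at q = 0.2, p = 0.2:
  (q → p): 0.2 ≤ 0.2, so result = 1
  ((q → p) → p): 1 > 0.2, so result = 0.2
  (((q → p) → p) → p): 0.2 ≤ 0.2, so result = 1
  ((((q → p) → p) → p) → q): 1 > 0.2, so result = 0.2
  (((((q → p) → p) → p) → q) → p): 0.2 ≤ 0.2, so result = 1
  ¬q: Gödel ¬ of 0.2 = 0 (operand ≠ 0)
  ((((((q → p) → p) → p) → q) → p) → ¬q): 1 > 0, so result = 0
  (((((((q → p) → p) → p) → q) → p) → ¬q) → q): 0 ≤ 0.2, so result = 1
  ((((((((q → p) → p) → p) → q) → p) → ¬q) → q) → q): 1 > 0.2, so result = 0.2
Checking all 36 assignments confirms none give a value below 0.20.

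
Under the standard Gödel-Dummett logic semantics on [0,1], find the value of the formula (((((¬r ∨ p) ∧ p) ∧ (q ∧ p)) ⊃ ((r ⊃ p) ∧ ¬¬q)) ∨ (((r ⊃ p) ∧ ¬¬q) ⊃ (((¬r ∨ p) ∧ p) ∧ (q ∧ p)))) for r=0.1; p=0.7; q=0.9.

1.00

¬r: Gödel ¬ of 0.1 = 0 (operand ≠ 0)
(¬r ∨ p) = max(0, 0.7) = 0.7
((¬r ∨ p) ∧ p) = min(0.7, 0.7) = 0.7
(q ∧ p) = min(0.9, 0.7) = 0.7
(((¬r ∨ p) ∧ p) ∧ (q ∧ p)) = min(0.7, 0.7) = 0.7
(r ⊃ p): 0.1 ≤ 0.7, so result = 1
¬q: Gödel ¬ of 0.9 = 0 (operand ≠ 0)
¬¬q: Gödel ¬ of 0 = 1 (operand is 0)
((r ⊃ p) ∧ ¬¬q) = min(1, 1) = 1
((((¬r ∨ p) ∧ p) ∧ (q ∧ p)) ⊃ ((r ⊃ p) ∧ ¬¬q)): 0.7 ≤ 1, so result = 1
(r ⊃ p): 0.1 ≤ 0.7, so result = 1
¬q: Gödel ¬ of 0.9 = 0 (operand ≠ 0)
¬¬q: Gödel ¬ of 0 = 1 (operand is 0)
((r ⊃ p) ∧ ¬¬q) = min(1, 1) = 1
¬r: Gödel ¬ of 0.1 = 0 (operand ≠ 0)
(¬r ∨ p) = max(0, 0.7) = 0.7
((¬r ∨ p) ∧ p) = min(0.7, 0.7) = 0.7
(q ∧ p) = min(0.9, 0.7) = 0.7
(((¬r ∨ p) ∧ p) ∧ (q ∧ p)) = min(0.7, 0.7) = 0.7
(((r ⊃ p) ∧ ¬¬q) ⊃ (((¬r ∨ p) ∧ p) ∧ (q ∧ p))): 1 > 0.7, so result = 0.7
(((((¬r ∨ p) ∧ p) ∧ (q ∧ p)) ⊃ ((r ⊃ p) ∧ ¬¬q)) ∨ (((r ⊃ p) ∧ ¬¬q) ⊃ (((¬r ∨ p) ∧ p) ∧ (q ∧ p)))) = max(1, 0.7) = 1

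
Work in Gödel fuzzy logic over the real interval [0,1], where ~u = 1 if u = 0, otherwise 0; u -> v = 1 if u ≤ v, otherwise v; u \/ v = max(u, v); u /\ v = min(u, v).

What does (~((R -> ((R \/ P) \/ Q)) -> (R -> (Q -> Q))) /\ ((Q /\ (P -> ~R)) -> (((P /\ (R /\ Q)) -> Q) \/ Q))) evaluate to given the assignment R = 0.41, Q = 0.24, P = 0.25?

(R \/ P) = max(0.41, 0.25) = 0.41
((R \/ P) \/ Q) = max(0.41, 0.24) = 0.41
(R -> ((R \/ P) \/ Q)): 0.41 ≤ 0.41, so result = 1
(Q -> Q): 0.24 ≤ 0.24, so result = 1
(R -> (Q -> Q)): 0.41 ≤ 1, so result = 1
((R -> ((R \/ P) \/ Q)) -> (R -> (Q -> Q))): 1 ≤ 1, so result = 1
~((R -> ((R \/ P) \/ Q)) -> (R -> (Q -> Q))): Gödel ¬ of 1 = 0 (operand ≠ 0)
~R: Gödel ¬ of 0.41 = 0 (operand ≠ 0)
(P -> ~R): 0.25 > 0, so result = 0
(Q /\ (P -> ~R)) = min(0.24, 0) = 0
(R /\ Q) = min(0.41, 0.24) = 0.24
(P /\ (R /\ Q)) = min(0.25, 0.24) = 0.24
((P /\ (R /\ Q)) -> Q): 0.24 ≤ 0.24, so result = 1
(((P /\ (R /\ Q)) -> Q) \/ Q) = max(1, 0.24) = 1
((Q /\ (P -> ~R)) -> (((P /\ (R /\ Q)) -> Q) \/ Q)): 0 ≤ 1, so result = 1
(~((R -> ((R \/ P) \/ Q)) -> (R -> (Q -> Q))) /\ ((Q /\ (P -> ~R)) -> (((P /\ (R /\ Q)) -> Q) \/ Q))) = min(0, 1) = 0

0.00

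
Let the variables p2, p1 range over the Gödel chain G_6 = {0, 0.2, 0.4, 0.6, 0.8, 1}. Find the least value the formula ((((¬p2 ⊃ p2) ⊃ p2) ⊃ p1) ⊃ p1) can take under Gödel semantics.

0.20

The minimum is attained at p2 = 0.2, p1 = 0.2:
  ¬p2: Gödel ¬ of 0.2 = 0 (operand ≠ 0)
  (¬p2 ⊃ p2): 0 ≤ 0.2, so result = 1
  ((¬p2 ⊃ p2) ⊃ p2): 1 > 0.2, so result = 0.2
  (((¬p2 ⊃ p2) ⊃ p2) ⊃ p1): 0.2 ≤ 0.2, so result = 1
  ((((¬p2 ⊃ p2) ⊃ p2) ⊃ p1) ⊃ p1): 1 > 0.2, so result = 0.2
Checking all 36 assignments confirms none give a value below 0.20.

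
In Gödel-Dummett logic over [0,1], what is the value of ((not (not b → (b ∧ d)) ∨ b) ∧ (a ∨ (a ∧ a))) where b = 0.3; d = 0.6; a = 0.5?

0.30

not b: Gödel ¬ of 0.3 = 0 (operand ≠ 0)
(b ∧ d) = min(0.3, 0.6) = 0.3
(not b → (b ∧ d)): 0 ≤ 0.3, so result = 1
not (not b → (b ∧ d)): Gödel ¬ of 1 = 0 (operand ≠ 0)
(not (not b → (b ∧ d)) ∨ b) = max(0, 0.3) = 0.3
(a ∧ a) = min(0.5, 0.5) = 0.5
(a ∨ (a ∧ a)) = max(0.5, 0.5) = 0.5
((not (not b → (b ∧ d)) ∨ b) ∧ (a ∨ (a ∧ a))) = min(0.3, 0.5) = 0.3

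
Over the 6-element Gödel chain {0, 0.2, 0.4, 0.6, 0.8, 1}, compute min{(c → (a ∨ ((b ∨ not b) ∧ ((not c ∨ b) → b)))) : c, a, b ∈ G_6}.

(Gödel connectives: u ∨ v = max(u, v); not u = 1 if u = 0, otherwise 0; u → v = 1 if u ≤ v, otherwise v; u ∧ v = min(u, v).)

0.20

The minimum is attained at c = 0.4, a = 0, b = 0.2:
  not b: Gödel ¬ of 0.2 = 0 (operand ≠ 0)
  (b ∨ not b) = max(0.2, 0) = 0.2
  not c: Gödel ¬ of 0.4 = 0 (operand ≠ 0)
  (not c ∨ b) = max(0, 0.2) = 0.2
  ((not c ∨ b) → b): 0.2 ≤ 0.2, so result = 1
  ((b ∨ not b) ∧ ((not c ∨ b) → b)) = min(0.2, 1) = 0.2
  (a ∨ ((b ∨ not b) ∧ ((not c ∨ b) → b))) = max(0, 0.2) = 0.2
  (c → (a ∨ ((b ∨ not b) ∧ ((not c ∨ b) → b)))): 0.4 > 0.2, so result = 0.2
Checking all 216 assignments confirms none give a value below 0.20.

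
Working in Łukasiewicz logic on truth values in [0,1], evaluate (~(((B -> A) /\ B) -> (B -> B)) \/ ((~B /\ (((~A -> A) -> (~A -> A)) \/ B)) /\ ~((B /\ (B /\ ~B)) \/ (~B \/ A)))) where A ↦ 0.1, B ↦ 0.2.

(B -> A): min(1, 1 − 0.2 + 0.1) = 0.9
((B -> A) /\ B) = min(0.9, 0.2) = 0.2
(B -> B): min(1, 1 − 0.2 + 0.2) = 1
(((B -> A) /\ B) -> (B -> B)): min(1, 1 − 0.2 + 1) = 1
~(((B -> A) /\ B) -> (B -> B)): Łukasiewicz ¬ gives 1 − 1 = 0
~B: Łukasiewicz ¬ gives 1 − 0.2 = 0.8
~A: Łukasiewicz ¬ gives 1 − 0.1 = 0.9
(~A -> A): min(1, 1 − 0.9 + 0.1) = 0.2
~A: Łukasiewicz ¬ gives 1 − 0.1 = 0.9
(~A -> A): min(1, 1 − 0.9 + 0.1) = 0.2
((~A -> A) -> (~A -> A)): min(1, 1 − 0.2 + 0.2) = 1
(((~A -> A) -> (~A -> A)) \/ B) = max(1, 0.2) = 1
(~B /\ (((~A -> A) -> (~A -> A)) \/ B)) = min(0.8, 1) = 0.8
~B: Łukasiewicz ¬ gives 1 − 0.2 = 0.8
(B /\ ~B) = min(0.2, 0.8) = 0.2
(B /\ (B /\ ~B)) = min(0.2, 0.2) = 0.2
~B: Łukasiewicz ¬ gives 1 − 0.2 = 0.8
(~B \/ A) = max(0.8, 0.1) = 0.8
((B /\ (B /\ ~B)) \/ (~B \/ A)) = max(0.2, 0.8) = 0.8
~((B /\ (B /\ ~B)) \/ (~B \/ A)): Łukasiewicz ¬ gives 1 − 0.8 = 0.2
((~B /\ (((~A -> A) -> (~A -> A)) \/ B)) /\ ~((B /\ (B /\ ~B)) \/ (~B \/ A))) = min(0.8, 0.2) = 0.2
(~(((B -> A) /\ B) -> (B -> B)) \/ ((~B /\ (((~A -> A) -> (~A -> A)) \/ B)) /\ ~((B /\ (B /\ ~B)) \/ (~B \/ A)))) = max(0, 0.2) = 0.2

0.20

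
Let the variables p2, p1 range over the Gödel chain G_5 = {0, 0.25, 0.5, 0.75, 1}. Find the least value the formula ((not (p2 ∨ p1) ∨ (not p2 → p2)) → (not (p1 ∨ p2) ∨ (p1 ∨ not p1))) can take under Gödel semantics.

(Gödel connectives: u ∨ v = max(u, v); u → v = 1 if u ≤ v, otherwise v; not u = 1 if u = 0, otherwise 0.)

0.25

The minimum is attained at p2 = 0.25, p1 = 0.25:
  (p2 ∨ p1) = max(0.25, 0.25) = 0.25
  not (p2 ∨ p1): Gödel ¬ of 0.25 = 0 (operand ≠ 0)
  not p2: Gödel ¬ of 0.25 = 0 (operand ≠ 0)
  (not p2 → p2): 0 ≤ 0.25, so result = 1
  (not (p2 ∨ p1) ∨ (not p2 → p2)) = max(0, 1) = 1
  (p1 ∨ p2) = max(0.25, 0.25) = 0.25
  not (p1 ∨ p2): Gödel ¬ of 0.25 = 0 (operand ≠ 0)
  not p1: Gödel ¬ of 0.25 = 0 (operand ≠ 0)
  (p1 ∨ not p1) = max(0.25, 0) = 0.25
  (not (p1 ∨ p2) ∨ (p1 ∨ not p1)) = max(0, 0.25) = 0.25
  ((not (p2 ∨ p1) ∨ (not p2 → p2)) → (not (p1 ∨ p2) ∨ (p1 ∨ not p1))): 1 > 0.25, so result = 0.25
Checking all 25 assignments confirms none give a value below 0.25.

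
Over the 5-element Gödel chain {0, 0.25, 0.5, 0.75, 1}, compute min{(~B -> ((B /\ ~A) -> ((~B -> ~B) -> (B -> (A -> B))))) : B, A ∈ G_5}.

1.00

Every assignment gives 1. For instance at B = 0, A = 0:
  ~B: Gödel ¬ of 0 = 1 (operand is 0)
  ~A: Gödel ¬ of 0 = 1 (operand is 0)
  (B /\ ~A) = min(0, 1) = 0
  ~B: Gödel ¬ of 0 = 1 (operand is 0)
  ~B: Gödel ¬ of 0 = 1 (operand is 0)
  (~B -> ~B): 1 ≤ 1, so result = 1
  (A -> B): 0 ≤ 0, so result = 1
  (B -> (A -> B)): 0 ≤ 1, so result = 1
  ((~B -> ~B) -> (B -> (A -> B))): 1 ≤ 1, so result = 1
  ((B /\ ~A) -> ((~B -> ~B) -> (B -> (A -> B)))): 0 ≤ 1, so result = 1
  (~B -> ((B /\ ~A) -> ((~B -> ~B) -> (B -> (A -> B))))): 1 ≤ 1, so result = 1
All 25 assignments give value 1 — the formula is a G_5-tautology.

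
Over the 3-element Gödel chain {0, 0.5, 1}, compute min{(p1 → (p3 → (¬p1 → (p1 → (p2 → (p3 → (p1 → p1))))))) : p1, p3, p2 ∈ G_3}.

Every assignment gives 1. For instance at p1 = 0, p3 = 0, p2 = 0:
  ¬p1: Gödel ¬ of 0 = 1 (operand is 0)
  (p1 → p1): 0 ≤ 0, so result = 1
  (p3 → (p1 → p1)): 0 ≤ 1, so result = 1
  (p2 → (p3 → (p1 → p1))): 0 ≤ 1, so result = 1
  (p1 → (p2 → (p3 → (p1 → p1)))): 0 ≤ 1, so result = 1
  (¬p1 → (p1 → (p2 → (p3 → (p1 → p1))))): 1 ≤ 1, so result = 1
  (p3 → (¬p1 → (p1 → (p2 → (p3 → (p1 → p1)))))): 0 ≤ 1, so result = 1
  (p1 → (p3 → (¬p1 → (p1 → (p2 → (p3 → (p1 → p1))))))): 0 ≤ 1, so result = 1
All 27 assignments give value 1 — the formula is a G_3-tautology.

1.00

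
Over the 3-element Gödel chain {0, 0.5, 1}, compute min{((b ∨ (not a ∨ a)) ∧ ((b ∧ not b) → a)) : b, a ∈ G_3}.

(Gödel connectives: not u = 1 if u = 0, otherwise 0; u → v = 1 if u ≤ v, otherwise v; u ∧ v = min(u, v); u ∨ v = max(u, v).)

0.50

The minimum is attained at b = 0, a = 0.5:
  not a: Gödel ¬ of 0.5 = 0 (operand ≠ 0)
  (not a ∨ a) = max(0, 0.5) = 0.5
  (b ∨ (not a ∨ a)) = max(0, 0.5) = 0.5
  not b: Gödel ¬ of 0 = 1 (operand is 0)
  (b ∧ not b) = min(0, 1) = 0
  ((b ∧ not b) → a): 0 ≤ 0.5, so result = 1
  ((b ∨ (not a ∨ a)) ∧ ((b ∧ not b) → a)) = min(0.5, 1) = 0.5
Checking all 9 assignments confirms none give a value below 0.50.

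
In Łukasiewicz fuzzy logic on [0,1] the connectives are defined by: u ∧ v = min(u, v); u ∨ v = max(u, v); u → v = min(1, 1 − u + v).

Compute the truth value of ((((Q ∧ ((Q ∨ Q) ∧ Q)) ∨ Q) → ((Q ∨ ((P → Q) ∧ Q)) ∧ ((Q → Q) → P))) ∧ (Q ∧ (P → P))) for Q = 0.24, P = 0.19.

0.24

(Q ∨ Q) = max(0.24, 0.24) = 0.24
((Q ∨ Q) ∧ Q) = min(0.24, 0.24) = 0.24
(Q ∧ ((Q ∨ Q) ∧ Q)) = min(0.24, 0.24) = 0.24
((Q ∧ ((Q ∨ Q) ∧ Q)) ∨ Q) = max(0.24, 0.24) = 0.24
(P → Q): min(1, 1 − 0.19 + 0.24) = 1
((P → Q) ∧ Q) = min(1, 0.24) = 0.24
(Q ∨ ((P → Q) ∧ Q)) = max(0.24, 0.24) = 0.24
(Q → Q): min(1, 1 − 0.24 + 0.24) = 1
((Q → Q) → P): min(1, 1 − 1 + 0.19) = 0.19
((Q ∨ ((P → Q) ∧ Q)) ∧ ((Q → Q) → P)) = min(0.24, 0.19) = 0.19
(((Q ∧ ((Q ∨ Q) ∧ Q)) ∨ Q) → ((Q ∨ ((P → Q) ∧ Q)) ∧ ((Q → Q) → P))): min(1, 1 − 0.24 + 0.19) = 0.95
(P → P): min(1, 1 − 0.19 + 0.19) = 1
(Q ∧ (P → P)) = min(0.24, 1) = 0.24
((((Q ∧ ((Q ∨ Q) ∧ Q)) ∨ Q) → ((Q ∨ ((P → Q) ∧ Q)) ∧ ((Q → Q) → P))) ∧ (Q ∧ (P → P))) = min(0.95, 0.24) = 0.24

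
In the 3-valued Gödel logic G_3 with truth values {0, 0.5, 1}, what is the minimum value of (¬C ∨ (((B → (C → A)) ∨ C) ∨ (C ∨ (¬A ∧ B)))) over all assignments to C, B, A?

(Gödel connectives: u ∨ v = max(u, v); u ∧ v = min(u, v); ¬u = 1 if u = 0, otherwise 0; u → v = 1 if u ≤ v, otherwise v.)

0.50

The minimum is attained at C = 0.5, B = 0.5, A = 0:
  ¬C: Gödel ¬ of 0.5 = 0 (operand ≠ 0)
  (C → A): 0.5 > 0, so result = 0
  (B → (C → A)): 0.5 > 0, so result = 0
  ((B → (C → A)) ∨ C) = max(0, 0.5) = 0.5
  ¬A: Gödel ¬ of 0 = 1 (operand is 0)
  (¬A ∧ B) = min(1, 0.5) = 0.5
  (C ∨ (¬A ∧ B)) = max(0.5, 0.5) = 0.5
  (((B → (C → A)) ∨ C) ∨ (C ∨ (¬A ∧ B))) = max(0.5, 0.5) = 0.5
  (¬C ∨ (((B → (C → A)) ∨ C) ∨ (C ∨ (¬A ∧ B)))) = max(0, 0.5) = 0.5
Checking all 27 assignments confirms none give a value below 0.50.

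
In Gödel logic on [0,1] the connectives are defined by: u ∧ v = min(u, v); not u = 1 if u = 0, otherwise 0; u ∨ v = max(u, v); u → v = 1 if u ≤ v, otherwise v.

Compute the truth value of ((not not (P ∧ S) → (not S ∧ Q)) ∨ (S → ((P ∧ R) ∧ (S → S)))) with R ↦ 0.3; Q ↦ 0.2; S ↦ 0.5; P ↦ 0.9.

0.30

(P ∧ S) = min(0.9, 0.5) = 0.5
not (P ∧ S): Gödel ¬ of 0.5 = 0 (operand ≠ 0)
not not (P ∧ S): Gödel ¬ of 0 = 1 (operand is 0)
not S: Gödel ¬ of 0.5 = 0 (operand ≠ 0)
(not S ∧ Q) = min(0, 0.2) = 0
(not not (P ∧ S) → (not S ∧ Q)): 1 > 0, so result = 0
(P ∧ R) = min(0.9, 0.3) = 0.3
(S → S): 0.5 ≤ 0.5, so result = 1
((P ∧ R) ∧ (S → S)) = min(0.3, 1) = 0.3
(S → ((P ∧ R) ∧ (S → S))): 0.5 > 0.3, so result = 0.3
((not not (P ∧ S) → (not S ∧ Q)) ∨ (S → ((P ∧ R) ∧ (S → S)))) = max(0, 0.3) = 0.3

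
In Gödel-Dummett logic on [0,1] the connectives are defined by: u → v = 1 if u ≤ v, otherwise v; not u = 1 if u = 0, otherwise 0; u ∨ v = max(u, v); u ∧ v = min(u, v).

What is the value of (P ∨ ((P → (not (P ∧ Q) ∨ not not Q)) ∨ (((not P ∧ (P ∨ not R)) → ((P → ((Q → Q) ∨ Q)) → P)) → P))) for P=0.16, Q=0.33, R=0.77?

1.00

(P ∧ Q) = min(0.16, 0.33) = 0.16
not (P ∧ Q): Gödel ¬ of 0.16 = 0 (operand ≠ 0)
not Q: Gödel ¬ of 0.33 = 0 (operand ≠ 0)
not not Q: Gödel ¬ of 0 = 1 (operand is 0)
(not (P ∧ Q) ∨ not not Q) = max(0, 1) = 1
(P → (not (P ∧ Q) ∨ not not Q)): 0.16 ≤ 1, so result = 1
not P: Gödel ¬ of 0.16 = 0 (operand ≠ 0)
not R: Gödel ¬ of 0.77 = 0 (operand ≠ 0)
(P ∨ not R) = max(0.16, 0) = 0.16
(not P ∧ (P ∨ not R)) = min(0, 0.16) = 0
(Q → Q): 0.33 ≤ 0.33, so result = 1
((Q → Q) ∨ Q) = max(1, 0.33) = 1
(P → ((Q → Q) ∨ Q)): 0.16 ≤ 1, so result = 1
((P → ((Q → Q) ∨ Q)) → P): 1 > 0.16, so result = 0.16
((not P ∧ (P ∨ not R)) → ((P → ((Q → Q) ∨ Q)) → P)): 0 ≤ 0.16, so result = 1
(((not P ∧ (P ∨ not R)) → ((P → ((Q → Q) ∨ Q)) → P)) → P): 1 > 0.16, so result = 0.16
((P → (not (P ∧ Q) ∨ not not Q)) ∨ (((not P ∧ (P ∨ not R)) → ((P → ((Q → Q) ∨ Q)) → P)) → P)) = max(1, 0.16) = 1
(P ∨ ((P → (not (P ∧ Q) ∨ not not Q)) ∨ (((not P ∧ (P ∨ not R)) → ((P → ((Q → Q) ∨ Q)) → P)) → P))) = max(0.16, 1) = 1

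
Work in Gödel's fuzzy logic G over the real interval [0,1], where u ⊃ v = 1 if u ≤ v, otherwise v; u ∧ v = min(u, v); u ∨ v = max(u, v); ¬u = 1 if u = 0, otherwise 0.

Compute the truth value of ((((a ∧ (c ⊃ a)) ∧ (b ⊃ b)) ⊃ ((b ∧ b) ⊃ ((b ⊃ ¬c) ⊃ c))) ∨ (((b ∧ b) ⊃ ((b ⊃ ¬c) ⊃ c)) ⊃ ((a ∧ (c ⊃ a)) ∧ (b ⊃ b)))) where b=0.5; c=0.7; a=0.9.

1.00

(c ⊃ a): 0.7 ≤ 0.9, so result = 1
(a ∧ (c ⊃ a)) = min(0.9, 1) = 0.9
(b ⊃ b): 0.5 ≤ 0.5, so result = 1
((a ∧ (c ⊃ a)) ∧ (b ⊃ b)) = min(0.9, 1) = 0.9
(b ∧ b) = min(0.5, 0.5) = 0.5
¬c: Gödel ¬ of 0.7 = 0 (operand ≠ 0)
(b ⊃ ¬c): 0.5 > 0, so result = 0
((b ⊃ ¬c) ⊃ c): 0 ≤ 0.7, so result = 1
((b ∧ b) ⊃ ((b ⊃ ¬c) ⊃ c)): 0.5 ≤ 1, so result = 1
(((a ∧ (c ⊃ a)) ∧ (b ⊃ b)) ⊃ ((b ∧ b) ⊃ ((b ⊃ ¬c) ⊃ c))): 0.9 ≤ 1, so result = 1
(b ∧ b) = min(0.5, 0.5) = 0.5
¬c: Gödel ¬ of 0.7 = 0 (operand ≠ 0)
(b ⊃ ¬c): 0.5 > 0, so result = 0
((b ⊃ ¬c) ⊃ c): 0 ≤ 0.7, so result = 1
((b ∧ b) ⊃ ((b ⊃ ¬c) ⊃ c)): 0.5 ≤ 1, so result = 1
(c ⊃ a): 0.7 ≤ 0.9, so result = 1
(a ∧ (c ⊃ a)) = min(0.9, 1) = 0.9
(b ⊃ b): 0.5 ≤ 0.5, so result = 1
((a ∧ (c ⊃ a)) ∧ (b ⊃ b)) = min(0.9, 1) = 0.9
(((b ∧ b) ⊃ ((b ⊃ ¬c) ⊃ c)) ⊃ ((a ∧ (c ⊃ a)) ∧ (b ⊃ b))): 1 > 0.9, so result = 0.9
((((a ∧ (c ⊃ a)) ∧ (b ⊃ b)) ⊃ ((b ∧ b) ⊃ ((b ⊃ ¬c) ⊃ c))) ∨ (((b ∧ b) ⊃ ((b ⊃ ¬c) ⊃ c)) ⊃ ((a ∧ (c ⊃ a)) ∧ (b ⊃ b)))) = max(1, 0.9) = 1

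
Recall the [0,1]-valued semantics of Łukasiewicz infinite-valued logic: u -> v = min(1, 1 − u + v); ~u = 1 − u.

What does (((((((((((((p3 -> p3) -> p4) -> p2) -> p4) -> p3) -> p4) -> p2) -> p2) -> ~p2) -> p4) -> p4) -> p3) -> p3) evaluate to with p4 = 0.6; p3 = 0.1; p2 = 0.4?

(p3 -> p3): min(1, 1 − 0.1 + 0.1) = 1
((p3 -> p3) -> p4): min(1, 1 − 1 + 0.6) = 0.6
(((p3 -> p3) -> p4) -> p2): min(1, 1 − 0.6 + 0.4) = 0.8
((((p3 -> p3) -> p4) -> p2) -> p4): min(1, 1 − 0.8 + 0.6) = 0.8
(((((p3 -> p3) -> p4) -> p2) -> p4) -> p3): min(1, 1 − 0.8 + 0.1) = 0.3
((((((p3 -> p3) -> p4) -> p2) -> p4) -> p3) -> p4): min(1, 1 − 0.3 + 0.6) = 1
(((((((p3 -> p3) -> p4) -> p2) -> p4) -> p3) -> p4) -> p2): min(1, 1 − 1 + 0.4) = 0.4
((((((((p3 -> p3) -> p4) -> p2) -> p4) -> p3) -> p4) -> p2) -> p2): min(1, 1 − 0.4 + 0.4) = 1
~p2: Łukasiewicz ¬ gives 1 − 0.4 = 0.6
(((((((((p3 -> p3) -> p4) -> p2) -> p4) -> p3) -> p4) -> p2) -> p2) -> ~p2): min(1, 1 − 1 + 0.6) = 0.6
((((((((((p3 -> p3) -> p4) -> p2) -> p4) -> p3) -> p4) -> p2) -> p2) -> ~p2) -> p4): min(1, 1 − 0.6 + 0.6) = 1
(((((((((((p3 -> p3) -> p4) -> p2) -> p4) -> p3) -> p4) -> p2) -> p2) -> ~p2) -> p4) -> p4): min(1, 1 − 1 + 0.6) = 0.6
((((((((((((p3 -> p3) -> p4) -> p2) -> p4) -> p3) -> p4) -> p2) -> p2) -> ~p2) -> p4) -> p4) -> p3): min(1, 1 − 0.6 + 0.1) = 0.5
(((((((((((((p3 -> p3) -> p4) -> p2) -> p4) -> p3) -> p4) -> p2) -> p2) -> ~p2) -> p4) -> p4) -> p3) -> p3): min(1, 1 − 0.5 + 0.1) = 0.6

0.60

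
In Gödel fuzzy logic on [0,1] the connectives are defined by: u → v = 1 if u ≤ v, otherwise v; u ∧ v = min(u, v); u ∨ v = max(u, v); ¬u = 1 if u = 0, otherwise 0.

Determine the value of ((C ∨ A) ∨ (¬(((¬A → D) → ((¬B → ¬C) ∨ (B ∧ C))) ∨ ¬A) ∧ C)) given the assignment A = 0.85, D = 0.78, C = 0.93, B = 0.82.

0.93

(C ∨ A) = max(0.93, 0.85) = 0.93
¬A: Gödel ¬ of 0.85 = 0 (operand ≠ 0)
(¬A → D): 0 ≤ 0.78, so result = 1
¬B: Gödel ¬ of 0.82 = 0 (operand ≠ 0)
¬C: Gödel ¬ of 0.93 = 0 (operand ≠ 0)
(¬B → ¬C): 0 ≤ 0, so result = 1
(B ∧ C) = min(0.82, 0.93) = 0.82
((¬B → ¬C) ∨ (B ∧ C)) = max(1, 0.82) = 1
((¬A → D) → ((¬B → ¬C) ∨ (B ∧ C))): 1 ≤ 1, so result = 1
¬A: Gödel ¬ of 0.85 = 0 (operand ≠ 0)
(((¬A → D) → ((¬B → ¬C) ∨ (B ∧ C))) ∨ ¬A) = max(1, 0) = 1
¬(((¬A → D) → ((¬B → ¬C) ∨ (B ∧ C))) ∨ ¬A): Gödel ¬ of 1 = 0 (operand ≠ 0)
(¬(((¬A → D) → ((¬B → ¬C) ∨ (B ∧ C))) ∨ ¬A) ∧ C) = min(0, 0.93) = 0
((C ∨ A) ∨ (¬(((¬A → D) → ((¬B → ¬C) ∨ (B ∧ C))) ∨ ¬A) ∧ C)) = max(0.93, 0) = 0.93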